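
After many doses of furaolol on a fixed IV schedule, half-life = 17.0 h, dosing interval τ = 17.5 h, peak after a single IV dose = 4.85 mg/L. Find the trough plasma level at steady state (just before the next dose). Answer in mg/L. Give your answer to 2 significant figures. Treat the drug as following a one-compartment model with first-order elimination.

4.7 mg/L

k = ln2 / t½ = 0.693147 / 17.0 = 0.04077 h⁻¹
e^(−kτ) = e^(−0.04077 × 17.5) = 0.4899
Accumulation ratio R = 1 / (1 − e^(−kτ)) = 1 / (1 − 0.4899) = 1.960
Steady-state trough = C₀ × R × e^(−kτ) = 4.85 × 1.960 × 0.4899 = 4.657 mg/L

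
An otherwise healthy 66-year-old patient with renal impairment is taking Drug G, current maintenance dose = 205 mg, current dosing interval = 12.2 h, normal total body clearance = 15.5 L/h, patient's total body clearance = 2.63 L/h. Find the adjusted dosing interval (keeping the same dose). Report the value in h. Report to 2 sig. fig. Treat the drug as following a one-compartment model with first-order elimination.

72 h

To keep the same average steady-state level, dosing rate must scale with clearance.
CL ratio = 2.63 / 15.5 = 0.1697
New interval (same dose) = 12.2 / 0.1697 = 71.89 h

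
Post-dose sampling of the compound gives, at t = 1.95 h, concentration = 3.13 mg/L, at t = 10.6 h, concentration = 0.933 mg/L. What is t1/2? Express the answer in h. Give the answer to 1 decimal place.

5.0 h

k = ln(C₁/C₂) / (t₂ − t₁) = ln(3.13/0.933) / (10.6 − 1.95)
  = 1.210 / 8.650 = 0.1399 h⁻¹
t½ = ln2 / k = 0.693147 / 0.1399 = 4.955 h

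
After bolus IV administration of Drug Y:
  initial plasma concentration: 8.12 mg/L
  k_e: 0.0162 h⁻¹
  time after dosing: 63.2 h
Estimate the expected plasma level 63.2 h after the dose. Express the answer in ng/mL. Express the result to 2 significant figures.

2900 ng/mL

C = C₀ · e^(−k·t) = 8.120 × e^(−0.01620 × 63.2)
  = 8.120 × 0.3592 = 2.917 mg/L
Convert: 2.917 mg/L × 1000 = 2917 ng/mL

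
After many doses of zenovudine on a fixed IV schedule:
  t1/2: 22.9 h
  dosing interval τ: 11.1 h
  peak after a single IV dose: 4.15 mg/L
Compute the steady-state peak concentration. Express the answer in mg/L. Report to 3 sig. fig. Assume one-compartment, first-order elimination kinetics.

14.5 mg/L

k = ln2 / t½ = 0.693147 / 22.9 = 0.03027 h⁻¹
e^(−kτ) = e^(−0.03027 × 11.1) = 0.7146
Accumulation ratio R = 1 / (1 − e^(−kτ)) = 1 / (1 − 0.7146) = 3.504
Steady-state peak = C₀ × R = 4.15 × 3.504 = 14.54 mg/L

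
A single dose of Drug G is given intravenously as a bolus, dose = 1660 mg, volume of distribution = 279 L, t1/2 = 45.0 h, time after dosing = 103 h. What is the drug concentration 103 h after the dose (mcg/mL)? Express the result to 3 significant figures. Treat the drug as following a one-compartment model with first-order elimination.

C₀ = Dose / Vd = 1660 / 279 = 5.950 mg/L
k = ln2 / t½ = 0.693147 / 45.0 = 0.01540 h⁻¹
C = C₀ · e^(−k·t) = 5.950 × e^(−0.01540 × 103)
  = 5.950 × 0.2047 = 1.218 mg/L
(1.218 mg/L = 1.218 mcg/mL)

1.22 mcg/mL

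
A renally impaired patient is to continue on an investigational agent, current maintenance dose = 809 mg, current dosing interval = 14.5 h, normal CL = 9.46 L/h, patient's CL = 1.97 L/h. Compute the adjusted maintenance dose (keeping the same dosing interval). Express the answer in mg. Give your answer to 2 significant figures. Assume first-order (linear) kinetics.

170 mg

To keep the same average steady-state level, dosing rate must scale with clearance.
CL ratio = 1.97 / 9.46 = 0.2082
New dose (same interval) = 809 × 0.2082 = 168.4 mg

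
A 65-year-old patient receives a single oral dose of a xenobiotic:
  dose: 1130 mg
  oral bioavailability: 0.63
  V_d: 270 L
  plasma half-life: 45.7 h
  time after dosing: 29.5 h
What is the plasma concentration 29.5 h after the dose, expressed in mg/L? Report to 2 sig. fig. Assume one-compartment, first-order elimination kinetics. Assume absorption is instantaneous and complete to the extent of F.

1.7 mg/L

Amount reaching circulation = F × Dose = 0.63 × 1130 = 711.9 mg
C₀ = F·Dose / Vd = 711.9 / 270 = 2.637 mg/L
k = ln2 / t½ = 0.693147 / 45.7 = 0.01517 h⁻¹
C = C₀ · e^(−k·t) = 2.637 × e^(−0.01517 × 29.5)
  = 2.637 × 0.6392 = 1.686 mg/L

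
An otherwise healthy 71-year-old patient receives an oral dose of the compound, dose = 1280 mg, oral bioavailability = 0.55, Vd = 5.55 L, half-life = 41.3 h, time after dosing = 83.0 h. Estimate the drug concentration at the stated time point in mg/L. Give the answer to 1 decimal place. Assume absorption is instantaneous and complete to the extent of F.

31.5 mg/L

Amount reaching circulation = F × Dose = 0.55 × 1280 = 704.0 mg
C₀ = F·Dose / Vd = 704.0 / 5.55 = 126.8 mg/L
k = ln2 / t½ = 0.693147 / 41.3 = 0.01678 h⁻¹
C = C₀ · e^(−k·t) = 126.8 × e^(−0.01678 × 83.0)
  = 126.8 × 0.2484 = 31.50 mg/L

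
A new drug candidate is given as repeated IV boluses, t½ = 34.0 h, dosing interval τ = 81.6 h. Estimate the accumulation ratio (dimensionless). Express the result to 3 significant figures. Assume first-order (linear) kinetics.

k = ln2 / t½ = 0.693147 / 34.0 = 0.02039 h⁻¹
e^(−kτ) = e^(−0.02039 × 81.6) = 0.1894
Accumulation ratio R = 1 / (1 − e^(−kτ)) = 1 / (1 − 0.1894) = 1.234

1.23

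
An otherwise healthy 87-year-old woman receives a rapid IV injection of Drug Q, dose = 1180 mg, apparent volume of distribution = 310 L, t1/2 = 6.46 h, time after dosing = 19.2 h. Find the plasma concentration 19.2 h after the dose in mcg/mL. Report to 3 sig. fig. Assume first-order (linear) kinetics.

0.485 mcg/mL

C₀ = Dose / Vd = 1180 / 310 = 3.806 mg/L
k = ln2 / t½ = 0.693147 / 6.46 = 0.1073 h⁻¹
C = C₀ · e^(−k·t) = 3.806 × e^(−0.1073 × 19.2)
  = 3.806 × 0.1274 = 0.4849 mg/L
(0.4849 mg/L = 0.4849 mcg/mL)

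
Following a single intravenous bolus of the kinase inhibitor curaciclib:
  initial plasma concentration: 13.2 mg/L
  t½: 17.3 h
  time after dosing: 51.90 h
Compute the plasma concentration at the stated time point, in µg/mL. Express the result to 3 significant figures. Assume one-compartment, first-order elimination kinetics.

1.65 µg/mL

k = ln2 / t½ = 0.693147 / 17.3 = 0.04007 h⁻¹
t / t½ = 51.90 / 17.3 = 3 half-lives
C = C₀ × (1/2)^3 = 13.20 × 0.1250 = 1.650 mg/L
(1.650 mg/L = 1.650 µg/mL)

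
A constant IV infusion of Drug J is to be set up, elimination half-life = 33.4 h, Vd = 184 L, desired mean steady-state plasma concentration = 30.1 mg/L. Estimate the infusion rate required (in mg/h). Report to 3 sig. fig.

115 mg/h

k = ln2 / t½ = 0.693147 / 33.4 = 0.02075 h⁻¹
CL = k × Vd = 0.02075 × 184 = 3.818 L/h
At steady state, infusion rate R₀ = Css × CL = 30.1 × 3.818 = 114.9 mg/h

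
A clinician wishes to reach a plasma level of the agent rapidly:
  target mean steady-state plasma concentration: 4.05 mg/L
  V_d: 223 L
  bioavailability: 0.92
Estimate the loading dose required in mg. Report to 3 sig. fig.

LD = Css × Vd / F = 4.05 × 223 / 0.92 = 981.7 mg

982 mg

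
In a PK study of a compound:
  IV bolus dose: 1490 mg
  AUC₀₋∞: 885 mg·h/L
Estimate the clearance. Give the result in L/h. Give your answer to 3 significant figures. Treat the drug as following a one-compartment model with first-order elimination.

1.68 L/h

CL = Dose / AUC = 1490 / 885 = 1.684 L/h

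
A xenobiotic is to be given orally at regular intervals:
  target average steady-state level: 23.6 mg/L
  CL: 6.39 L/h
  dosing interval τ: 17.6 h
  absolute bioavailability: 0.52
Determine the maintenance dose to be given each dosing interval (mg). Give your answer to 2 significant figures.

At steady state, F × (Dose/τ) = Css × CL.
Dose = Css × CL × τ / F = 23.6 × 6.390 × 17.6 / 0.52 = 5104 mg

5100 mg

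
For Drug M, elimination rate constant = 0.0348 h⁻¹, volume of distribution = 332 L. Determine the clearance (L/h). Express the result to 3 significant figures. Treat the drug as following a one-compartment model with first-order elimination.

CL = k × Vd = 0.0348 × 332 = 11.55 L/h

11.6 L/h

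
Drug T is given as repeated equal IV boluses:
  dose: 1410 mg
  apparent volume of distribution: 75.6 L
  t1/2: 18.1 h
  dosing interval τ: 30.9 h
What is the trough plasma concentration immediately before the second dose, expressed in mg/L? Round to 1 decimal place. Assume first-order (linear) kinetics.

C₀ per dose = Dose / Vd = 1410 / 75.6 = 18.65 mg/L
k = ln2 / t½ = 0.693147 / 18.1 = 0.03830 h⁻¹
Fraction remaining after one interval: r = e^(−kτ) = e^(−0.03830 × 30.9) = 0.3062
Before dose 2, 1 dose has been given (aged 1τ).
C_trough = C₀ × r = 18.65 × 0.3062 = 5.711 mg/L

5.7 mg/L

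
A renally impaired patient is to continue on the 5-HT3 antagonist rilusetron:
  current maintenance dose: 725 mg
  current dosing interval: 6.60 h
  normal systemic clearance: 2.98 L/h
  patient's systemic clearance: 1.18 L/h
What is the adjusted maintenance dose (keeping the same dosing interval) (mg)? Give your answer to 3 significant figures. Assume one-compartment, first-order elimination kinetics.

To keep the same average steady-state level, dosing rate must scale with clearance.
CL ratio = 1.18 / 2.98 = 0.3960
New dose (same interval) = 725 × 0.3960 = 287.1 mg

287 mg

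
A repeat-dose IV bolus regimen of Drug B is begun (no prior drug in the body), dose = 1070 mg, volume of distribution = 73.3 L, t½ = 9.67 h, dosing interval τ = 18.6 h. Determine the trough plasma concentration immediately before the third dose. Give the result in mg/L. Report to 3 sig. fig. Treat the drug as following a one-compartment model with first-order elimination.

C₀ per dose = Dose / Vd = 1070 / 73.3 = 14.60 mg/L
k = ln2 / t½ = 0.693147 / 9.67 = 0.07168 h⁻¹
Fraction remaining after one interval: r = e^(−kτ) = e^(−0.07168 × 18.6) = 0.2636
Before dose 3, 2 doses have been given (aged 1τ, 2τ).
C_trough = C₀ × (r + r²) = 14.60 × (0.2636 + 0.06948) = 4.863 mg/L

4.86 mg/L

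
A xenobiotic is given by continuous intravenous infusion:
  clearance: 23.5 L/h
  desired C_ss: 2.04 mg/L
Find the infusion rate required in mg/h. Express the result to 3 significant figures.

47.9 mg/h

At steady state, infusion rate R₀ = Css × CL = 2.04 × 23.50 = 47.94 mg/h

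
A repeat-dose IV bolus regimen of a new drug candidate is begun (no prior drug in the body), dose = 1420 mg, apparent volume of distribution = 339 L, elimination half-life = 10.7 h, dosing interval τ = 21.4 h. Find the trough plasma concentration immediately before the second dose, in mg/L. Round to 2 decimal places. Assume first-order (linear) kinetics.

C₀ per dose = Dose / Vd = 1420 / 339 = 4.189 mg/L
k = ln2 / t½ = 0.693147 / 10.7 = 0.06478 h⁻¹
Fraction remaining after one interval: r = e^(−kτ) = e^(−0.06478 × 21.4) = 0.2500
Before dose 2, 1 dose has been given (aged 1τ).
C_trough = C₀ × r = 4.189 × 0.2500 = 1.047 mg/L

1.05 mg/L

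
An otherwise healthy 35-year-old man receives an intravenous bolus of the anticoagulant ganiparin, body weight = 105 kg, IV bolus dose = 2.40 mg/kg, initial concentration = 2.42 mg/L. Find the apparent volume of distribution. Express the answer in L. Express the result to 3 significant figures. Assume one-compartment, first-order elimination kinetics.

Dose = 2.40 × 105 = 252.0 mg
Vd = Dose / C₀ = 252.0 / 2.42 = 104.1 L

104 L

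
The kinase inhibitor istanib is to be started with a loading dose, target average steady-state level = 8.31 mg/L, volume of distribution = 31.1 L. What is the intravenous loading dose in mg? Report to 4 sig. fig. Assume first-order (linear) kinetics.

258.4 mg

LD = Css × Vd = 8.31 × 31.1 = 258.4 mg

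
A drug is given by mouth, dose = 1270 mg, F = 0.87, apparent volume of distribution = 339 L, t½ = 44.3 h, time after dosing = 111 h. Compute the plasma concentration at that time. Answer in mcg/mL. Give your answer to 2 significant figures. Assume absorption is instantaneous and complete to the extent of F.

0.57 mcg/mL

Amount reaching circulation = F × Dose = 0.87 × 1270 = 1105 mg
C₀ = F·Dose / Vd = 1105 / 339 = 3.260 mg/L
k = ln2 / t½ = 0.693147 / 44.3 = 0.01565 h⁻¹
C = C₀ · e^(−k·t) = 3.260 × e^(−0.01565 × 111)
  = 3.260 × 0.1760 = 0.5738 mg/L
(0.5738 mg/L = 0.5738 mcg/mL)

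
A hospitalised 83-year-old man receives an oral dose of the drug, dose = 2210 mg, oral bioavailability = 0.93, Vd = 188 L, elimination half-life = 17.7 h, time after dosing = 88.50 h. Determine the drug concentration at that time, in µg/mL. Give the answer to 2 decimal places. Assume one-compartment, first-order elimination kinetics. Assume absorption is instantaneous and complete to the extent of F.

Amount reaching circulation = F × Dose = 0.93 × 2210 = 2055 mg
C₀ = F·Dose / Vd = 2055 / 188 = 10.93 mg/L
k = ln2 / t½ = 0.693147 / 17.7 = 0.03916 h⁻¹
t / t½ = 88.50 / 17.7 = 5 half-lives
C = C₀ × (1/2)^5 = 10.93 × 0.03125 = 0.3416 mg/L
(0.3416 mg/L = 0.3416 µg/mL)

0.34 µg/mL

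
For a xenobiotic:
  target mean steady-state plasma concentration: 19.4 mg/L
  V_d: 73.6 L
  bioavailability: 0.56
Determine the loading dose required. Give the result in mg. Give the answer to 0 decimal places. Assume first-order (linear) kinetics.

2550 mg

LD = Css × Vd / F = 19.4 × 73.6 / 0.56 = 2550 mg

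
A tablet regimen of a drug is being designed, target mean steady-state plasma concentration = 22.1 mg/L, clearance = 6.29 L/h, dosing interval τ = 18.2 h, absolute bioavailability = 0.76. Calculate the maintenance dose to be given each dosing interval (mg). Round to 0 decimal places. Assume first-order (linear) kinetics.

At steady state, F × (Dose/τ) = Css × CL.
Dose = Css × CL × τ / F = 22.1 × 6.290 × 18.2 / 0.76 = 3329 mg

3329 mg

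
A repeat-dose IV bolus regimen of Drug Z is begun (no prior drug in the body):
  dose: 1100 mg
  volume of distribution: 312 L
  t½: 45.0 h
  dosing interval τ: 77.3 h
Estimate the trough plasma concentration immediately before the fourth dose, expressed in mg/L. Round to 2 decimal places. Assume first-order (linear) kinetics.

1.50 mg/L

C₀ per dose = Dose / Vd = 1100 / 312 = 3.526 mg/L
k = ln2 / t½ = 0.693147 / 45.0 = 0.01540 h⁻¹
Fraction remaining after one interval: r = e^(−kτ) = e^(−0.01540 × 77.3) = 0.3041
Before dose 4, 3 doses have been given (aged 1τ, 2τ, 3τ).
C_trough = C₀ × (r + r² + … + r^3) = C₀ × r(1−r^3)/(1−r)
        = 3.526 × 0.3041 × (1 − 0.02812) / (1 − 0.3041) = 1.497 mg/L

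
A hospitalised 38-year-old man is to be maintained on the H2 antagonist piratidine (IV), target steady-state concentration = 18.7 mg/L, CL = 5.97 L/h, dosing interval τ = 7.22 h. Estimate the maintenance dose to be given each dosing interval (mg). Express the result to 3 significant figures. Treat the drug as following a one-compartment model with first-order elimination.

806 mg

At steady state, Dose/τ = Css × CL.
Dose = Css × CL × τ = 18.7 × 5.970 × 7.22 = 806.0 mg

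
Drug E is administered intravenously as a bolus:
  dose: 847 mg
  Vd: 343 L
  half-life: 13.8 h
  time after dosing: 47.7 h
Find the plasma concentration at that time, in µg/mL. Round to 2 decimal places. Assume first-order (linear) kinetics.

0.22 µg/mL

C₀ = Dose / Vd = 847.0 / 343 = 2.469 mg/L
k = ln2 / t½ = 0.693147 / 13.8 = 0.05023 h⁻¹
C = C₀ · e^(−k·t) = 2.469 × e^(−0.05023 × 47.7)
  = 2.469 × 0.09108 = 0.2249 mg/L
(0.2249 mg/L = 0.2249 µg/mL)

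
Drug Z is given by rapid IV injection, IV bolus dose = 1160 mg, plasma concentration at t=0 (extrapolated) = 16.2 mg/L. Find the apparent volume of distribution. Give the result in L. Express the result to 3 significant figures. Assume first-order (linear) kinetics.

Vd = Dose / C₀ = 1160 / 16.2 = 71.60 L

71.6 L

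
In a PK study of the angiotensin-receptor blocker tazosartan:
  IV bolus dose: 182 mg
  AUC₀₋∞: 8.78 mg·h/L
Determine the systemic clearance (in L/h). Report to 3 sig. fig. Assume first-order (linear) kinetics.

20.7 L/h

CL = Dose / AUC = 182 / 8.78 = 20.73 L/h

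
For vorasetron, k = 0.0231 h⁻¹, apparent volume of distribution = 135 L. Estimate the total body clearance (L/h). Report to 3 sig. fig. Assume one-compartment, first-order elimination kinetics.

3.12 L/h

CL = k × Vd = 0.0231 × 135 = 3.119 L/h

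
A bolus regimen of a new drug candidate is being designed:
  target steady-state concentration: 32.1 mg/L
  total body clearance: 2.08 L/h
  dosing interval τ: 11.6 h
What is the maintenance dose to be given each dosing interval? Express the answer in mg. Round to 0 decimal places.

At steady state, Dose/τ = Css × CL.
Dose = Css × CL × τ = 32.1 × 2.080 × 11.6 = 774.5 mg

775 mg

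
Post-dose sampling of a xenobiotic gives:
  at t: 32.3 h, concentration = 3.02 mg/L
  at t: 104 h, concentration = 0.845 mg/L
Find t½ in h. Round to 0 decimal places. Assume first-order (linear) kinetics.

39 h

k = ln(C₁/C₂) / (t₂ − t₁) = ln(3.02/0.845) / (104 − 32.3)
  = 1.274 / 71.70 = 0.01777 h⁻¹
t½ = ln2 / k = 0.693147 / 0.01777 = 39.01 h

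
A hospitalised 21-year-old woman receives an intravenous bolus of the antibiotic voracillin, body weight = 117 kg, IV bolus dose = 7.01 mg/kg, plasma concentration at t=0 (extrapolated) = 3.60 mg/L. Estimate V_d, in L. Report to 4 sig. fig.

227.8 L

Dose = 7.01 × 117 = 820.2 mg
Vd = Dose / C₀ = 820.2 / 3.60 = 227.8 L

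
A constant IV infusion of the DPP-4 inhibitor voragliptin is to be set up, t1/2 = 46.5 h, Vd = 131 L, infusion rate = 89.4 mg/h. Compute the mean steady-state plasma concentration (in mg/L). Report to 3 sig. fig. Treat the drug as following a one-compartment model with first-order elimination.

45.8 mg/L

k = ln2 / t½ = 0.693147 / 46.5 = 0.01491 h⁻¹
CL = k × Vd = 0.01491 × 131 = 1.953 L/h
At steady state Css = R₀ / CL = 89.4 / 1.953 = 45.78 mg/L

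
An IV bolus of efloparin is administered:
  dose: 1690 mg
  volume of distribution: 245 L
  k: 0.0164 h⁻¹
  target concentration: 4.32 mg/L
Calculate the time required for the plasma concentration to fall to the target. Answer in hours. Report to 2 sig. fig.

29 h

C₀ = Dose / Vd = 1690 / 245 = 6.898 mg/L
t = ln(C₀ / C) / k = ln(6.898 / 4.32) / 0.01640
  = ln(1.597) / 0.01640 = 0.4681 / 0.01640 = 28.54 h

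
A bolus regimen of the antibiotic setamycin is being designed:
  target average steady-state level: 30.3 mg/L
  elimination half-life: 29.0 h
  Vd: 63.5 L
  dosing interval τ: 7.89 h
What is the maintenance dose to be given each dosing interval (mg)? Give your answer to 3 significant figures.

k = ln2 / t½ = 0.693147 / 29.0 = 0.02390 h⁻¹
CL = k × Vd = 0.02390 × 63.5 = 1.518 L/h
At steady state, Dose/τ = Css × CL.
Dose = Css × CL × τ = 30.3 × 1.518 × 7.89 = 362.9 mg

363 mg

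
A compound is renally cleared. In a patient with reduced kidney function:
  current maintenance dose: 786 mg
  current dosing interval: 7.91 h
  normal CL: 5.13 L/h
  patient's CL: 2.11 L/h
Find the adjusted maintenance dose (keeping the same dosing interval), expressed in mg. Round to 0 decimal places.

To keep the same average steady-state level, dosing rate must scale with clearance.
CL ratio = 2.11 / 5.13 = 0.4113
New dose (same interval) = 786 × 0.4113 = 323.3 mg

323 mg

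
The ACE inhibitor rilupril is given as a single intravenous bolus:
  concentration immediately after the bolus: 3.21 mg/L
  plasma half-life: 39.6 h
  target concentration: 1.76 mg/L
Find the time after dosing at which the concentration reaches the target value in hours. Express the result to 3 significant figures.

k = ln2 / t½ = 0.693147 / 39.6 = 0.01750 h⁻¹
t = ln(C₀ / C) / k = ln(3.210 / 1.76) / 0.01750
  = ln(1.824) / 0.01750 = 0.6010 / 0.01750 = 34.34 h

34.3 h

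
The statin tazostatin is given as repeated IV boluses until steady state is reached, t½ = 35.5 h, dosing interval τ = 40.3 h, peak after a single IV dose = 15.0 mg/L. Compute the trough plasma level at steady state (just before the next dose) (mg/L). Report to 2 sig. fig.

k = ln2 / t½ = 0.693147 / 35.5 = 0.01953 h⁻¹
e^(−kτ) = e^(−0.01953 × 40.3) = 0.4552
Accumulation ratio R = 1 / (1 − e^(−kτ)) = 1 / (1 − 0.4552) = 1.836
Steady-state trough = C₀ × R × e^(−kτ) = 15.0 × 1.836 × 0.4552 = 12.54 mg/L

13 mg/L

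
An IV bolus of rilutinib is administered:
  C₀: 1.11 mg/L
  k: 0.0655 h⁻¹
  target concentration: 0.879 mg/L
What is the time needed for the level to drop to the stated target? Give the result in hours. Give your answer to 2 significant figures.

t = ln(C₀ / C) / k = ln(1.110 / 0.879) / 0.06550
  = ln(1.263) / 0.06550 = 0.2335 / 0.06550 = 3.565 h

3.6 h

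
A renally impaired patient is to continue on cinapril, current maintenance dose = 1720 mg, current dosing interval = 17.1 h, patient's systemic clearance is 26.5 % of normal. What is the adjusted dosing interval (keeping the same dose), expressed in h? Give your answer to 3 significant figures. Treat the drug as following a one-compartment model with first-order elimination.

To keep the same average steady-state level, dosing rate must scale with clearance.
CL ratio = 26.5 / 100 = 0.2650
New interval (same dose) = 17.1 / 0.2650 = 64.53 h

64.5 h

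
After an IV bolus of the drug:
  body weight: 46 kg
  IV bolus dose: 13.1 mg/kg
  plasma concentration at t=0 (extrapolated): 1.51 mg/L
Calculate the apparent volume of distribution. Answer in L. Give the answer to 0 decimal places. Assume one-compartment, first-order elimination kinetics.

399 L

Dose = 13.1 × 46 = 602.6 mg
Vd = Dose / C₀ = 602.6 / 1.51 = 399.1 L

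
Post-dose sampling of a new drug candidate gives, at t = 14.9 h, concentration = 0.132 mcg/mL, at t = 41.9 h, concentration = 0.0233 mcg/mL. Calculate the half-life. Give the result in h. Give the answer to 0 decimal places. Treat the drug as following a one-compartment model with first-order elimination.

k = ln(C₁/C₂) / (t₂ − t₁) = ln(0.132/0.0233) / (41.9 − 14.9)
  = 1.734 / 27.00 = 0.06422 h⁻¹
t½ = ln2 / k = 0.693147 / 0.06422 = 10.79 h

11 h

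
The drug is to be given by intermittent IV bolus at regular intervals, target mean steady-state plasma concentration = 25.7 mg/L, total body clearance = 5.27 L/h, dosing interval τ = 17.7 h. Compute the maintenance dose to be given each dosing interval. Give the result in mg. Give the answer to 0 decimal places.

At steady state, Dose/τ = Css × CL.
Dose = Css × CL × τ = 25.7 × 5.270 × 17.7 = 2397 mg

2397 mg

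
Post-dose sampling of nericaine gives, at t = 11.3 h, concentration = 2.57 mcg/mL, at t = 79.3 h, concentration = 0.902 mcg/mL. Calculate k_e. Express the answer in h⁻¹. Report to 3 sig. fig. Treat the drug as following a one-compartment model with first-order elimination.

k = ln(C₁/C₂) / (t₂ − t₁) = ln(2.57/0.902) / (79.3 − 11.3)
  = 1.047 / 68.00 = 0.01540 h⁻¹

0.0154 h⁻¹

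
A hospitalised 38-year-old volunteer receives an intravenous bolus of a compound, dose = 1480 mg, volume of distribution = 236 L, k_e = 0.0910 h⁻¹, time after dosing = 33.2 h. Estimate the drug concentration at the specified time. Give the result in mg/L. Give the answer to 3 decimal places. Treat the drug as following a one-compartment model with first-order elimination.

C₀ = Dose / Vd = 1480 / 236 = 6.271 mg/L
C = C₀ · e^(−k·t) = 6.271 × e^(−0.09100 × 33.2)
  = 6.271 × 0.04874 = 0.3056 mg/L

0.306 mg/L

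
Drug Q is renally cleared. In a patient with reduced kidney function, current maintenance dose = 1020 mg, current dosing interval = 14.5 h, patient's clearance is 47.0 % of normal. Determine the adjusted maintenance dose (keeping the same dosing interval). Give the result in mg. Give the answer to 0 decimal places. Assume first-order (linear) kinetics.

479 mg

To keep the same average steady-state level, dosing rate must scale with clearance.
CL ratio = 47.0 / 100 = 0.4700
New dose (same interval) = 1020 × 0.4700 = 479.4 mg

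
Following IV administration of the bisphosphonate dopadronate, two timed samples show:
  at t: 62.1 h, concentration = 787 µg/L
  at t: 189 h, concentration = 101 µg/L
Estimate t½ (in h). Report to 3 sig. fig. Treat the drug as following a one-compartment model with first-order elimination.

42.8 h

k = ln(C₁/C₂) / (t₂ − t₁) = ln(787/101) / (189 − 62.1)
  = 2.053 / 126.9 = 0.01618 h⁻¹
t½ = ln2 / k = 0.693147 / 0.01618 = 42.84 h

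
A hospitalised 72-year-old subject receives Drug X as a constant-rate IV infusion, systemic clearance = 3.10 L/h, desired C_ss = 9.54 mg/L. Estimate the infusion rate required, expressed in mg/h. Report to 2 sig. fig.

30 mg/h

At steady state, infusion rate R₀ = Css × CL = 9.54 × 3.100 = 29.57 mg/h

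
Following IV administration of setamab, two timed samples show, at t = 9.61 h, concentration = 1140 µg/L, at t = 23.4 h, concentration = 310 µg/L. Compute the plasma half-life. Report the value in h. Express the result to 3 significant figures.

7.34 h

k = ln(C₁/C₂) / (t₂ − t₁) = ln(1140/310) / (23.4 − 9.61)
  = 1.302 / 13.79 = 0.09442 h⁻¹
t½ = ln2 / k = 0.693147 / 0.09442 = 7.341 h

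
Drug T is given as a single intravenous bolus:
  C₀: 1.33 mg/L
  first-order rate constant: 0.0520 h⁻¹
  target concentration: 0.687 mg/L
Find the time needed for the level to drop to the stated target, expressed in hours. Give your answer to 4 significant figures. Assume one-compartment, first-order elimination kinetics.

t = ln(C₀ / C) / k = ln(1.330 / 0.687) / 0.05200
  = ln(1.936) / 0.05200 = 0.6606 / 0.05200 = 12.70 h

12.70 h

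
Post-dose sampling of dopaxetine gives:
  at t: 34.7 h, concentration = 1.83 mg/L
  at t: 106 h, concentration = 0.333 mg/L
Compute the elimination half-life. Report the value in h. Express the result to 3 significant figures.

29.0 h

k = ln(C₁/C₂) / (t₂ − t₁) = ln(1.83/0.333) / (106 − 34.7)
  = 1.704 / 71.30 = 0.02390 h⁻¹
t½ = ln2 / k = 0.693147 / 0.02390 = 29.00 h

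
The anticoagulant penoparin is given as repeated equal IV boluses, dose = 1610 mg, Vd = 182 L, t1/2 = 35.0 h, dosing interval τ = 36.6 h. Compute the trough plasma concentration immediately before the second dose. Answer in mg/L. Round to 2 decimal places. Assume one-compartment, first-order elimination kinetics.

4.29 mg/L

C₀ per dose = Dose / Vd = 1610 / 182 = 8.846 mg/L
k = ln2 / t½ = 0.693147 / 35.0 = 0.01980 h⁻¹
Fraction remaining after one interval: r = e^(−kτ) = e^(−0.01980 × 36.6) = 0.4845
Before dose 2, 1 dose has been given (aged 1τ).
C_trough = C₀ × r = 8.846 × 0.4845 = 4.286 mg/L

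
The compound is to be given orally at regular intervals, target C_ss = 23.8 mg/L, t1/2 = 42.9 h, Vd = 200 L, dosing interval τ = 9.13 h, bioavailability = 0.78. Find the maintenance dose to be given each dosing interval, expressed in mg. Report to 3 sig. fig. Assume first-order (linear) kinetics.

900 mg

k = ln2 / t½ = 0.693147 / 42.9 = 0.01616 h⁻¹
CL = k × Vd = 0.01616 × 200 = 3.232 L/h
At steady state, F × (Dose/τ) = Css × CL.
Dose = Css × CL × τ / F = 23.8 × 3.232 × 9.13 / 0.78 = 900.4 mg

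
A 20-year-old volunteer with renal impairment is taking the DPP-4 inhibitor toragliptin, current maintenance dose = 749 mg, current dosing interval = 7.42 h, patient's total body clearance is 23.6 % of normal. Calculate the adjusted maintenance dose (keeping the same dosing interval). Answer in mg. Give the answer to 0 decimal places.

To keep the same average steady-state level, dosing rate must scale with clearance.
CL ratio = 23.6 / 100 = 0.2360
New dose (same interval) = 749 × 0.2360 = 176.8 mg

177 mg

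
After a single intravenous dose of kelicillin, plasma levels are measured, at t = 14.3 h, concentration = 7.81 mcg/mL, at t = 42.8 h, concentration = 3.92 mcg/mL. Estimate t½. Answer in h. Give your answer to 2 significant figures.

29 h

k = ln(C₁/C₂) / (t₂ − t₁) = ln(7.81/3.92) / (42.8 − 14.3)
  = 0.6893 / 28.50 = 0.02419 h⁻¹
t½ = ln2 / k = 0.693147 / 0.02419 = 28.65 h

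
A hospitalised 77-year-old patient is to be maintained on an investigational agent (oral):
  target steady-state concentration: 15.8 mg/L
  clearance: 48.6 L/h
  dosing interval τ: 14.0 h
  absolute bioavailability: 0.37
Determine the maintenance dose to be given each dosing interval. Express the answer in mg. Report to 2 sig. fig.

29000 mg

At steady state, F × (Dose/τ) = Css × CL.
Dose = Css × CL × τ / F = 15.8 × 48.60 × 14.0 / 0.37 = 29050 mg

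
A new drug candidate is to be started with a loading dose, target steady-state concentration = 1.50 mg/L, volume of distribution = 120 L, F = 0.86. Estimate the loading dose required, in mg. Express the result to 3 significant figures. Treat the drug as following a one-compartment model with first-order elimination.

209 mg

LD = Css × Vd / F = 1.50 × 120 / 0.86 = 209.3 mg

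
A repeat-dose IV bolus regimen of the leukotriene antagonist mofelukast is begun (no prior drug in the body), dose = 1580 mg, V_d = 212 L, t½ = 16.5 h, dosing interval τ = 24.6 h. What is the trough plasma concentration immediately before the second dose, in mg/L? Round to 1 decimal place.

C₀ per dose = Dose / Vd = 1580 / 212 = 7.453 mg/L
k = ln2 / t½ = 0.693147 / 16.5 = 0.04201 h⁻¹
Fraction remaining after one interval: r = e^(−kτ) = e^(−0.04201 × 24.6) = 0.3558
Before dose 2, 1 dose has been given (aged 1τ).
C_trough = C₀ × r = 7.453 × 0.3558 = 2.652 mg/L

2.7 mg/L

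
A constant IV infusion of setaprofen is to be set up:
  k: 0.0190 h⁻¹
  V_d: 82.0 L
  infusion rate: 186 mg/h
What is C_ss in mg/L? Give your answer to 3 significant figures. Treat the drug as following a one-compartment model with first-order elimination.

119 mg/L

CL = k × Vd = 0.01900 × 82.0 = 1.558 L/h
At steady state Css = R₀ / CL = 186 / 1.558 = 119.4 mg/L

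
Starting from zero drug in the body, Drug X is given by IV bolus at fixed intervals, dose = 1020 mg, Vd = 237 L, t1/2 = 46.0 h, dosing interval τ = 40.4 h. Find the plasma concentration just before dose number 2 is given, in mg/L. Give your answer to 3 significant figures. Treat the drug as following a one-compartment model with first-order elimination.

C₀ per dose = Dose / Vd = 1020 / 237 = 4.304 mg/L
k = ln2 / t½ = 0.693147 / 46.0 = 0.01507 h⁻¹
Fraction remaining after one interval: r = e^(−kτ) = e^(−0.01507 × 40.4) = 0.5440
Before dose 2, 1 dose has been given (aged 1τ).
C_trough = C₀ × r = 4.304 × 0.5440 = 2.341 mg/L

2.34 mg/L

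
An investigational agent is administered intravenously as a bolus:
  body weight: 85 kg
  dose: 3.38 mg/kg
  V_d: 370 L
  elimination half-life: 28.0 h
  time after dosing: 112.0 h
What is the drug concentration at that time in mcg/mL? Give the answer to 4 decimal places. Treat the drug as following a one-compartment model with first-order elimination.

0.0485 mcg/mL

Total dose = 3.38 × 85 = 287.3 mg
C₀ = Dose / Vd = 287.3 / 370 = 0.7765 mg/L
k = ln2 / t½ = 0.693147 / 28.0 = 0.02476 h⁻¹
t / t½ = 112.0 / 28.0 = 4 half-lives
C = C₀ × (1/2)^4 = 0.7765 × 0.06250 = 0.04853 mg/L
(0.04853 mg/L = 0.04853 mcg/mL)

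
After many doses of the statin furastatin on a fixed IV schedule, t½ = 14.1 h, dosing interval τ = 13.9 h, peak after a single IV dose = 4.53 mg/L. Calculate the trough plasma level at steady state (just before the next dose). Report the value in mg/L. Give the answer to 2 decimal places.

4.62 mg/L

k = ln2 / t½ = 0.693147 / 14.1 = 0.04916 h⁻¹
e^(−kτ) = e^(−0.04916 × 13.9) = 0.5049
Accumulation ratio R = 1 / (1 − e^(−kτ)) = 1 / (1 − 0.5049) = 2.020
Steady-state trough = C₀ × R × e^(−kτ) = 4.53 × 2.020 × 0.5049 = 4.620 mg/L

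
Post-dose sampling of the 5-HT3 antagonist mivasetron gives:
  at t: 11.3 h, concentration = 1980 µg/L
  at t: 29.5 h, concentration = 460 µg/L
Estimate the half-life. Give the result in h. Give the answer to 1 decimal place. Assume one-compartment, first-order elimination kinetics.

8.6 h

k = ln(C₁/C₂) / (t₂ − t₁) = ln(1980/460) / (29.5 − 11.3)
  = 1.460 / 18.20 = 0.08022 h⁻¹
t½ = ln2 / k = 0.693147 / 0.08022 = 8.641 h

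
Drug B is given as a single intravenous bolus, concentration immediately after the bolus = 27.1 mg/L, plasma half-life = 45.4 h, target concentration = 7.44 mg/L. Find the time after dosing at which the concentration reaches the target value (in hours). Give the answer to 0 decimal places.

85 h

k = ln2 / t½ = 0.693147 / 45.4 = 0.01527 h⁻¹
t = ln(C₀ / C) / k = ln(27.10 / 7.44) / 0.01527
  = ln(3.642) / 0.01527 = 1.293 / 0.01527 = 84.68 h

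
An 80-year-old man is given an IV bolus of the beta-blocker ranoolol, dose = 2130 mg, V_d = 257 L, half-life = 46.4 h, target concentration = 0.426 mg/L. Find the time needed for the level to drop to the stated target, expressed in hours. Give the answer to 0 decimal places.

199 h

C₀ = Dose / Vd = 2130 / 257 = 8.288 mg/L
k = ln2 / t½ = 0.693147 / 46.4 = 0.01494 h⁻¹
t = ln(C₀ / C) / k = ln(8.288 / 0.426) / 0.01494
  = ln(19.46) / 0.01494 = 2.968 / 0.01494 = 198.7 h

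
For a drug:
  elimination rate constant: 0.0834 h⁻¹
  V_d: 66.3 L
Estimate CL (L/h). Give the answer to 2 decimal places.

CL = k × Vd = 0.0834 × 66.3 = 5.529 L/h

5.53 L/h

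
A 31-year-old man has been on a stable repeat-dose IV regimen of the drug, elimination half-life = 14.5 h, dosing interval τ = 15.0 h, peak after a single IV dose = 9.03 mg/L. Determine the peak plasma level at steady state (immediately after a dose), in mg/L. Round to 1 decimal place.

k = ln2 / t½ = 0.693147 / 14.5 = 0.04780 h⁻¹
e^(−kτ) = e^(−0.04780 × 15.0) = 0.4882
Accumulation ratio R = 1 / (1 − e^(−kτ)) = 1 / (1 − 0.4882) = 1.954
Steady-state peak = C₀ × R = 9.03 × 1.954 = 17.64 mg/L

17.6 mg/L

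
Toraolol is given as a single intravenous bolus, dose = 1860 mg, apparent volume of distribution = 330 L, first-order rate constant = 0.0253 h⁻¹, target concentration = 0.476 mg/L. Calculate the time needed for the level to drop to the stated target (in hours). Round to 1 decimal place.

97.7 h

C₀ = Dose / Vd = 1860 / 330 = 5.636 mg/L
t = ln(C₀ / C) / k = ln(5.636 / 0.476) / 0.02530
  = ln(11.84) / 0.02530 = 2.471 / 0.02530 = 97.67 h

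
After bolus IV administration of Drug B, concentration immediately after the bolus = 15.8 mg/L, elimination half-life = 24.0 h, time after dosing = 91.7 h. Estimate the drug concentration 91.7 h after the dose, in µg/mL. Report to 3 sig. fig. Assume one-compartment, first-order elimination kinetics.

k = ln2 / t½ = 0.693147 / 24.0 = 0.02888 h⁻¹
C = C₀ · e^(−k·t) = 15.80 × e^(−0.02888 × 91.7)
  = 15.80 × 0.07077 = 1.118 mg/L
(1.118 mg/L = 1.118 µg/mL)

1.12 µg/mL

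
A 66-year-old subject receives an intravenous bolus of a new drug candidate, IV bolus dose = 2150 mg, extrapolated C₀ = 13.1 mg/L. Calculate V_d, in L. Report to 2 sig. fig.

160 L

Vd = Dose / C₀ = 2150 / 13.1 = 164.1 L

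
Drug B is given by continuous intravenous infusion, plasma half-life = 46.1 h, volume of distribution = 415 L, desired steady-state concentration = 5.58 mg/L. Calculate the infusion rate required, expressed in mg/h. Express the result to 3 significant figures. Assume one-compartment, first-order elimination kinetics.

34.8 mg/h

k = ln2 / t½ = 0.693147 / 46.1 = 0.01504 h⁻¹
CL = k × Vd = 0.01504 × 415 = 6.242 L/h
At steady state, infusion rate R₀ = Css × CL = 5.58 × 6.242 = 34.83 mg/h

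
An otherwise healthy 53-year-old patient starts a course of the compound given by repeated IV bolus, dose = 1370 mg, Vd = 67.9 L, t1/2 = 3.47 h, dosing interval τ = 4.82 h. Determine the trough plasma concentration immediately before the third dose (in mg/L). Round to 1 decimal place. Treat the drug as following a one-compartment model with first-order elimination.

10.6 mg/L

C₀ per dose = Dose / Vd = 1370 / 67.9 = 20.18 mg/L
k = ln2 / t½ = 0.693147 / 3.47 = 0.1998 h⁻¹
Fraction remaining after one interval: r = e^(−kτ) = e^(−0.1998 × 4.82) = 0.3817
Before dose 3, 2 doses have been given (aged 1τ, 2τ).
C_trough = C₀ × (r + r²) = 20.18 × (0.3817 + 0.1457) = 10.64 mg/L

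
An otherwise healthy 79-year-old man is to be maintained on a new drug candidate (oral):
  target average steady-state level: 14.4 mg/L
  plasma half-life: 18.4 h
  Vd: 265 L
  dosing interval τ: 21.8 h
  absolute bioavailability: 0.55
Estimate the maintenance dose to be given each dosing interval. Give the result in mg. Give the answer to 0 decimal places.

5698 mg

k = ln2 / t½ = 0.693147 / 18.4 = 0.03767 h⁻¹
CL = k × Vd = 0.03767 × 265 = 9.983 L/h
At steady state, F × (Dose/τ) = Css × CL.
Dose = Css × CL × τ / F = 14.4 × 9.983 × 21.8 / 0.55 = 5698 mg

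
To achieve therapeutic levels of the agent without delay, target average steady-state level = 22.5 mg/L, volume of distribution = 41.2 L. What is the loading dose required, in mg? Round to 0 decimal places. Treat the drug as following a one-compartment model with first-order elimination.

927 mg

LD = Css × Vd = 22.5 × 41.2 = 927.0 mg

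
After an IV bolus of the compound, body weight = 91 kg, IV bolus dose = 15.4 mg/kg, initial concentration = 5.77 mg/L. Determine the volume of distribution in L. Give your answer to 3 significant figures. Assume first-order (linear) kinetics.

Dose = 15.4 × 91 = 1401 mg
Vd = Dose / C₀ = 1401 / 5.77 = 242.8 L

243 L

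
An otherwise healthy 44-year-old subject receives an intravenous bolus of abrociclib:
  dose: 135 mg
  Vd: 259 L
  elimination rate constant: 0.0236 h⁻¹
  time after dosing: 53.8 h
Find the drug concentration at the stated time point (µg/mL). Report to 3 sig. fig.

C₀ = Dose / Vd = 135.0 / 259 = 0.5212 mg/L
C = C₀ · e^(−k·t) = 0.5212 × e^(−0.02360 × 53.8)
  = 0.5212 × 0.2809 = 0.1464 mg/L
(0.1464 mg/L = 0.1464 µg/mL)

0.146 µg/mL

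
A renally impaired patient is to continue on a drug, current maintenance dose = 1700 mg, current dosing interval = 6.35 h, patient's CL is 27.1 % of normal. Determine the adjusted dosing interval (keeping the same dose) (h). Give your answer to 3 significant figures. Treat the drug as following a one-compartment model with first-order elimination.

23.4 h

To keep the same average steady-state level, dosing rate must scale with clearance.
CL ratio = 27.1 / 100 = 0.2710
New interval (same dose) = 6.35 / 0.2710 = 23.43 h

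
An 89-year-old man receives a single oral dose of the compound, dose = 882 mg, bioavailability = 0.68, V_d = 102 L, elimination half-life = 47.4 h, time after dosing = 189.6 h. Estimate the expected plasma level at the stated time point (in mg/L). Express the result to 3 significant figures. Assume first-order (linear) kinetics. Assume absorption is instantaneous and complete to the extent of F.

0.368 mg/L

Amount reaching circulation = F × Dose = 0.68 × 882.0 = 599.8 mg
C₀ = F·Dose / Vd = 599.8 / 102 = 5.880 mg/L
k = ln2 / t½ = 0.693147 / 47.4 = 0.01462 h⁻¹
t / t½ = 189.6 / 47.4 = 4 half-lives
C = C₀ × (1/2)^4 = 5.880 × 0.06250 = 0.3675 mg/L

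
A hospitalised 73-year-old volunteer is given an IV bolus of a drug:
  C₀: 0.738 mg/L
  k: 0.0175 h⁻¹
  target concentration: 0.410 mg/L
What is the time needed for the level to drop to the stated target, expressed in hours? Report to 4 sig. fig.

t = ln(C₀ / C) / k = ln(0.7380 / 0.410) / 0.01750
  = ln(1.800) / 0.01750 = 0.5878 / 0.01750 = 33.59 h

33.59 h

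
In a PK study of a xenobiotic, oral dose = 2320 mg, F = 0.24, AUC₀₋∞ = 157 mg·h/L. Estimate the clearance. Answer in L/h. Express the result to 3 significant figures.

3.55 L/h

CL = F·Dose / AUC = 0.24 × 2320 / 157 = 3.546 L/h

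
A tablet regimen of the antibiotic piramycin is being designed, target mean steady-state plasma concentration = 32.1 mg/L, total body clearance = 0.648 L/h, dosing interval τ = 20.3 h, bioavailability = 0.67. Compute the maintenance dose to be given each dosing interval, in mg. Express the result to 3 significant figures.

630 mg

At steady state, F × (Dose/τ) = Css × CL.
Dose = Css × CL × τ / F = 32.1 × 0.6480 × 20.3 / 0.67 = 630.2 mg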